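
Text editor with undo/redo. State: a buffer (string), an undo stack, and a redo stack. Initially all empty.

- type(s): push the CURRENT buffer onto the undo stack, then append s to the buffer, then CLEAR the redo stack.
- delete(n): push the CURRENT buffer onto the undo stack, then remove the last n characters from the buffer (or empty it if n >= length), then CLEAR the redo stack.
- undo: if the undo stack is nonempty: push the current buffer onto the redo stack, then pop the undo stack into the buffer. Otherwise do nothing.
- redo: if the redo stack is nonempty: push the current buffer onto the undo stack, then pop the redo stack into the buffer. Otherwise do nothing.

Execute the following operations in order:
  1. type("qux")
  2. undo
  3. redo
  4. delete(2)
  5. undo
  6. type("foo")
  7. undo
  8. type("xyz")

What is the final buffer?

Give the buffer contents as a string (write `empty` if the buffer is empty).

After op 1 (type): buf='qux' undo_depth=1 redo_depth=0
After op 2 (undo): buf='(empty)' undo_depth=0 redo_depth=1
After op 3 (redo): buf='qux' undo_depth=1 redo_depth=0
After op 4 (delete): buf='q' undo_depth=2 redo_depth=0
After op 5 (undo): buf='qux' undo_depth=1 redo_depth=1
After op 6 (type): buf='quxfoo' undo_depth=2 redo_depth=0
After op 7 (undo): buf='qux' undo_depth=1 redo_depth=1
After op 8 (type): buf='quxxyz' undo_depth=2 redo_depth=0

Answer: quxxyz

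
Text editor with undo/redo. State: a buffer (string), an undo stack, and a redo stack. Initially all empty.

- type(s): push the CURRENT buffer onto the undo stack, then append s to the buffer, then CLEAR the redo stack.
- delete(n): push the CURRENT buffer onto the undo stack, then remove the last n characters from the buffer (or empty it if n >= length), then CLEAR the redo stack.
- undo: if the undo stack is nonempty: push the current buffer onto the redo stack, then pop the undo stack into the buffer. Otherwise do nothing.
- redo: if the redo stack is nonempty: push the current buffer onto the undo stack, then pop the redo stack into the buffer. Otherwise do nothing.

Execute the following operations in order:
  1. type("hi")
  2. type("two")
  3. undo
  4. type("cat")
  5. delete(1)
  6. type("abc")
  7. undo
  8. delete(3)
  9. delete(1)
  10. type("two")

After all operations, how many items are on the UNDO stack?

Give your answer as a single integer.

After op 1 (type): buf='hi' undo_depth=1 redo_depth=0
After op 2 (type): buf='hitwo' undo_depth=2 redo_depth=0
After op 3 (undo): buf='hi' undo_depth=1 redo_depth=1
After op 4 (type): buf='hicat' undo_depth=2 redo_depth=0
After op 5 (delete): buf='hica' undo_depth=3 redo_depth=0
After op 6 (type): buf='hicaabc' undo_depth=4 redo_depth=0
After op 7 (undo): buf='hica' undo_depth=3 redo_depth=1
After op 8 (delete): buf='h' undo_depth=4 redo_depth=0
After op 9 (delete): buf='(empty)' undo_depth=5 redo_depth=0
After op 10 (type): buf='two' undo_depth=6 redo_depth=0

Answer: 6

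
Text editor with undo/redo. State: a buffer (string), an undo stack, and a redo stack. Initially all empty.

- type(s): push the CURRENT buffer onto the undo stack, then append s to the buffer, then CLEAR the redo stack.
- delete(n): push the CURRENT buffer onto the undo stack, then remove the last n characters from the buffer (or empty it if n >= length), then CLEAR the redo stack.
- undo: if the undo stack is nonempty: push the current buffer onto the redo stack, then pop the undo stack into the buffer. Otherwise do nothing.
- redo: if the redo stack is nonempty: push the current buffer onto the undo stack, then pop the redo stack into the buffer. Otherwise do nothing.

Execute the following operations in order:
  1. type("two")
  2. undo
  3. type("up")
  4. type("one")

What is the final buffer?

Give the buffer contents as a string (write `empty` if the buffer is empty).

Answer: upone

Derivation:
After op 1 (type): buf='two' undo_depth=1 redo_depth=0
After op 2 (undo): buf='(empty)' undo_depth=0 redo_depth=1
After op 3 (type): buf='up' undo_depth=1 redo_depth=0
After op 4 (type): buf='upone' undo_depth=2 redo_depth=0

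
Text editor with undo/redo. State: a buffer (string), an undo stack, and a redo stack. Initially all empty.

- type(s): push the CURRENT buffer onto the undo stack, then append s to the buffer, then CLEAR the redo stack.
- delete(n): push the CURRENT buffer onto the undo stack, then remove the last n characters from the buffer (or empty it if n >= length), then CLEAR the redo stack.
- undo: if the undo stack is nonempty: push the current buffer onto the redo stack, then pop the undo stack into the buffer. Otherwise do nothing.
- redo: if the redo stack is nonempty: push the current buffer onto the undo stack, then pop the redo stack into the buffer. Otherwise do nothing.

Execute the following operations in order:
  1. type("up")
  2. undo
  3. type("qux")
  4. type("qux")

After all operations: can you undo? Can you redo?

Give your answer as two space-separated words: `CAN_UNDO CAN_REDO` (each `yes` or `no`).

Answer: yes no

Derivation:
After op 1 (type): buf='up' undo_depth=1 redo_depth=0
After op 2 (undo): buf='(empty)' undo_depth=0 redo_depth=1
After op 3 (type): buf='qux' undo_depth=1 redo_depth=0
After op 4 (type): buf='quxqux' undo_depth=2 redo_depth=0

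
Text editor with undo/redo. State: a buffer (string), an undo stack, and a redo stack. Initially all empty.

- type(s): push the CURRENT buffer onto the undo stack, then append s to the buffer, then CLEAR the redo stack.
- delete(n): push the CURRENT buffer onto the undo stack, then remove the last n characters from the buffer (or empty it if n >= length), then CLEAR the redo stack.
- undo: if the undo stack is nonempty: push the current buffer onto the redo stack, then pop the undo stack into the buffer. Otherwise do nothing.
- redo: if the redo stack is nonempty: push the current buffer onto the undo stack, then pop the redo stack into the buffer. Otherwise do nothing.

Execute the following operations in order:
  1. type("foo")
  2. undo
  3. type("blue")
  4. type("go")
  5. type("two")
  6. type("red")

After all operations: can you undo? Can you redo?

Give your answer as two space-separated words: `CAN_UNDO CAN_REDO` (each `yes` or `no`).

Answer: yes no

Derivation:
After op 1 (type): buf='foo' undo_depth=1 redo_depth=0
After op 2 (undo): buf='(empty)' undo_depth=0 redo_depth=1
After op 3 (type): buf='blue' undo_depth=1 redo_depth=0
After op 4 (type): buf='bluego' undo_depth=2 redo_depth=0
After op 5 (type): buf='bluegotwo' undo_depth=3 redo_depth=0
After op 6 (type): buf='bluegotwored' undo_depth=4 redo_depth=0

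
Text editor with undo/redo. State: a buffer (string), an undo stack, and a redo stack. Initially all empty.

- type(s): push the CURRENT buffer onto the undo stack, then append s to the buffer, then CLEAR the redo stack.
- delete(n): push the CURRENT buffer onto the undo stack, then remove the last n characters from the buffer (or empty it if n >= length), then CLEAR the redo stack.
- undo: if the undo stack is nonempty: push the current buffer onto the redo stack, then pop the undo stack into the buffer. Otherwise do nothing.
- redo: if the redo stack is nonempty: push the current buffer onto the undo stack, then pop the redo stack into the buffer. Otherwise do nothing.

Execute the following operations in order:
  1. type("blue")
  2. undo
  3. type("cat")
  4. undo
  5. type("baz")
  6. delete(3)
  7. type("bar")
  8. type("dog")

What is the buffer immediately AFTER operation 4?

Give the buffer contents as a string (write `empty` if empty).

After op 1 (type): buf='blue' undo_depth=1 redo_depth=0
After op 2 (undo): buf='(empty)' undo_depth=0 redo_depth=1
After op 3 (type): buf='cat' undo_depth=1 redo_depth=0
After op 4 (undo): buf='(empty)' undo_depth=0 redo_depth=1

Answer: empty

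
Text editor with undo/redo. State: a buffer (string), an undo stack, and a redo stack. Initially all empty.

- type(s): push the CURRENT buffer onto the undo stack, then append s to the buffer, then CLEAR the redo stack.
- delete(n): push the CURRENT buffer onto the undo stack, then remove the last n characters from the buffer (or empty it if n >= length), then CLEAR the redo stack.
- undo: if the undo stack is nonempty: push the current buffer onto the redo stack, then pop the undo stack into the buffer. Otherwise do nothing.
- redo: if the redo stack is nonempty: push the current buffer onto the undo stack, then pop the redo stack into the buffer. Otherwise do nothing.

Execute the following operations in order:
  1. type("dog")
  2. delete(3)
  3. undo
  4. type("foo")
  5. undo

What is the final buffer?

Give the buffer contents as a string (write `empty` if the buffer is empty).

Answer: dog

Derivation:
After op 1 (type): buf='dog' undo_depth=1 redo_depth=0
After op 2 (delete): buf='(empty)' undo_depth=2 redo_depth=0
After op 3 (undo): buf='dog' undo_depth=1 redo_depth=1
After op 4 (type): buf='dogfoo' undo_depth=2 redo_depth=0
After op 5 (undo): buf='dog' undo_depth=1 redo_depth=1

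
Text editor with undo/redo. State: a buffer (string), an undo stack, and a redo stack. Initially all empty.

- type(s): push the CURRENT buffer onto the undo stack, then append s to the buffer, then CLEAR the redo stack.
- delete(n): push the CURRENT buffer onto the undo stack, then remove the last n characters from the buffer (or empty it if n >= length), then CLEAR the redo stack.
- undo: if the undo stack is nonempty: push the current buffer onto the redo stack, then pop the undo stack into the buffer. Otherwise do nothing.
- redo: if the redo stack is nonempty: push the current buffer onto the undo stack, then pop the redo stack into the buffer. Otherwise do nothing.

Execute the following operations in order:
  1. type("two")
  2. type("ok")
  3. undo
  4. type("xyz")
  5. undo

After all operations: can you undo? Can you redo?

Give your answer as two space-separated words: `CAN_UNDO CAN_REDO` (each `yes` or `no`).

Answer: yes yes

Derivation:
After op 1 (type): buf='two' undo_depth=1 redo_depth=0
After op 2 (type): buf='twook' undo_depth=2 redo_depth=0
After op 3 (undo): buf='two' undo_depth=1 redo_depth=1
After op 4 (type): buf='twoxyz' undo_depth=2 redo_depth=0
After op 5 (undo): buf='two' undo_depth=1 redo_depth=1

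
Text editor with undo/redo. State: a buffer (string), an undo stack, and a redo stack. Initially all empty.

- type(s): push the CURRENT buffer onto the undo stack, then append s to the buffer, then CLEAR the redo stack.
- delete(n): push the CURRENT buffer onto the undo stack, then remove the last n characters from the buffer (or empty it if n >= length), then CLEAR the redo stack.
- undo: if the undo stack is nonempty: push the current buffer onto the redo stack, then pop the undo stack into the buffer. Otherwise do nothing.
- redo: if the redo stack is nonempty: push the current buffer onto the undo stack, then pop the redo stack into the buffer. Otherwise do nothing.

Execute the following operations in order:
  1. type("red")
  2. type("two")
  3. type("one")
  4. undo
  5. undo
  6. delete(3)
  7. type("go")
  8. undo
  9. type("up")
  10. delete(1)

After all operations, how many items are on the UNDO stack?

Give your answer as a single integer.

After op 1 (type): buf='red' undo_depth=1 redo_depth=0
After op 2 (type): buf='redtwo' undo_depth=2 redo_depth=0
After op 3 (type): buf='redtwoone' undo_depth=3 redo_depth=0
After op 4 (undo): buf='redtwo' undo_depth=2 redo_depth=1
After op 5 (undo): buf='red' undo_depth=1 redo_depth=2
After op 6 (delete): buf='(empty)' undo_depth=2 redo_depth=0
After op 7 (type): buf='go' undo_depth=3 redo_depth=0
After op 8 (undo): buf='(empty)' undo_depth=2 redo_depth=1
After op 9 (type): buf='up' undo_depth=3 redo_depth=0
After op 10 (delete): buf='u' undo_depth=4 redo_depth=0

Answer: 4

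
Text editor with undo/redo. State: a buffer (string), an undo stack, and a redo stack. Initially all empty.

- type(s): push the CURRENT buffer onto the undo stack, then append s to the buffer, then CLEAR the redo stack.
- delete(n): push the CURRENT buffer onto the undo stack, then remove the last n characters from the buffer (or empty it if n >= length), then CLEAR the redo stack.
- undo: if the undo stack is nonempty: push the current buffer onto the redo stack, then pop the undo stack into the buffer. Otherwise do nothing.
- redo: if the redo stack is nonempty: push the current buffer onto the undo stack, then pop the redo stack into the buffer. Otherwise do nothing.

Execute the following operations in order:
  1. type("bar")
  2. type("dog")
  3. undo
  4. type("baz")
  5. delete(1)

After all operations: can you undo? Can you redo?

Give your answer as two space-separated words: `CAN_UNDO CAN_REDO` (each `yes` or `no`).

Answer: yes no

Derivation:
After op 1 (type): buf='bar' undo_depth=1 redo_depth=0
After op 2 (type): buf='bardog' undo_depth=2 redo_depth=0
After op 3 (undo): buf='bar' undo_depth=1 redo_depth=1
After op 4 (type): buf='barbaz' undo_depth=2 redo_depth=0
After op 5 (delete): buf='barba' undo_depth=3 redo_depth=0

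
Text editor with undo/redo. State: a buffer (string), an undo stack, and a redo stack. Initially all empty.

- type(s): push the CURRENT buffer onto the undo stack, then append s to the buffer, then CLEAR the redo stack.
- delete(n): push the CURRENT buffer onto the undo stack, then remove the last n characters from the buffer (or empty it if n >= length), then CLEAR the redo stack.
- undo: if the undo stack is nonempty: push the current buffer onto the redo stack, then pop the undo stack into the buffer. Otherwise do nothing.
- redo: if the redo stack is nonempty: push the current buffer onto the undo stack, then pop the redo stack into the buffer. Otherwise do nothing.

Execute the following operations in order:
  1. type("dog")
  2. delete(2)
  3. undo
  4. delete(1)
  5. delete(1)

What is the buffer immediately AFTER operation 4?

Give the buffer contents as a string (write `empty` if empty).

After op 1 (type): buf='dog' undo_depth=1 redo_depth=0
After op 2 (delete): buf='d' undo_depth=2 redo_depth=0
After op 3 (undo): buf='dog' undo_depth=1 redo_depth=1
After op 4 (delete): buf='do' undo_depth=2 redo_depth=0

Answer: do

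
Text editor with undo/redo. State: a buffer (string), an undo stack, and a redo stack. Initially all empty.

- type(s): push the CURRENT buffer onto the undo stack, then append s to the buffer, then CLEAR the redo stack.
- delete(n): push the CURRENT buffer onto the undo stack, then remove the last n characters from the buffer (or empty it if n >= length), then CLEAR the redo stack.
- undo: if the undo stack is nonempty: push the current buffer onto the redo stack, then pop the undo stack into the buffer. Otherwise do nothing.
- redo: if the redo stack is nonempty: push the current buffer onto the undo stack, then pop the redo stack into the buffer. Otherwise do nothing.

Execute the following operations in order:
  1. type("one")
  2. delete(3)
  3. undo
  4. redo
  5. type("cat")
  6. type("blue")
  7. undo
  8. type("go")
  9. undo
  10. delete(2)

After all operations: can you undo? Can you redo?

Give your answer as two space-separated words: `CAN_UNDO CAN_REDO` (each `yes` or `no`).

Answer: yes no

Derivation:
After op 1 (type): buf='one' undo_depth=1 redo_depth=0
After op 2 (delete): buf='(empty)' undo_depth=2 redo_depth=0
After op 3 (undo): buf='one' undo_depth=1 redo_depth=1
After op 4 (redo): buf='(empty)' undo_depth=2 redo_depth=0
After op 5 (type): buf='cat' undo_depth=3 redo_depth=0
After op 6 (type): buf='catblue' undo_depth=4 redo_depth=0
After op 7 (undo): buf='cat' undo_depth=3 redo_depth=1
After op 8 (type): buf='catgo' undo_depth=4 redo_depth=0
After op 9 (undo): buf='cat' undo_depth=3 redo_depth=1
After op 10 (delete): buf='c' undo_depth=4 redo_depth=0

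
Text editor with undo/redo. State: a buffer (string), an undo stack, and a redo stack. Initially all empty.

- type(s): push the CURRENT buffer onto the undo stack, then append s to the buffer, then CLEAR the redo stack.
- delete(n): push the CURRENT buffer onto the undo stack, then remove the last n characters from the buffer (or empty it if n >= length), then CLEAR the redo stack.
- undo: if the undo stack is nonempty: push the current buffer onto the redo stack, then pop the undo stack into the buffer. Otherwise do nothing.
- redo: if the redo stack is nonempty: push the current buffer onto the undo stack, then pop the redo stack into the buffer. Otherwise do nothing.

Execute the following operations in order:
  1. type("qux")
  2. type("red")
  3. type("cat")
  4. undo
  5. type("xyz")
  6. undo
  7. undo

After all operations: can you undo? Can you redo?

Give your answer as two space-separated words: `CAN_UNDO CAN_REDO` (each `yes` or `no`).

Answer: yes yes

Derivation:
After op 1 (type): buf='qux' undo_depth=1 redo_depth=0
After op 2 (type): buf='quxred' undo_depth=2 redo_depth=0
After op 3 (type): buf='quxredcat' undo_depth=3 redo_depth=0
After op 4 (undo): buf='quxred' undo_depth=2 redo_depth=1
After op 5 (type): buf='quxredxyz' undo_depth=3 redo_depth=0
After op 6 (undo): buf='quxred' undo_depth=2 redo_depth=1
After op 7 (undo): buf='qux' undo_depth=1 redo_depth=2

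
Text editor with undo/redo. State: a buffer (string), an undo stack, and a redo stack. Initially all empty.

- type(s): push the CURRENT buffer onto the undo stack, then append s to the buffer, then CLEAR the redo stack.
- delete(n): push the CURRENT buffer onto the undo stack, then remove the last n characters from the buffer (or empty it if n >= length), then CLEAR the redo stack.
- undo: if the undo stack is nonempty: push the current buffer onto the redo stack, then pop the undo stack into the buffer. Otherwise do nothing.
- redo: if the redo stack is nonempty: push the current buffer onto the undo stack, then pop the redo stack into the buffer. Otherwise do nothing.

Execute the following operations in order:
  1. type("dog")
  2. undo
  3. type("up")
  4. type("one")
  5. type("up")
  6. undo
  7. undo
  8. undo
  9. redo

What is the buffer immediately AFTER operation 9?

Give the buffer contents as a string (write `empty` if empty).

After op 1 (type): buf='dog' undo_depth=1 redo_depth=0
After op 2 (undo): buf='(empty)' undo_depth=0 redo_depth=1
After op 3 (type): buf='up' undo_depth=1 redo_depth=0
After op 4 (type): buf='upone' undo_depth=2 redo_depth=0
After op 5 (type): buf='uponeup' undo_depth=3 redo_depth=0
After op 6 (undo): buf='upone' undo_depth=2 redo_depth=1
After op 7 (undo): buf='up' undo_depth=1 redo_depth=2
After op 8 (undo): buf='(empty)' undo_depth=0 redo_depth=3
After op 9 (redo): buf='up' undo_depth=1 redo_depth=2

Answer: up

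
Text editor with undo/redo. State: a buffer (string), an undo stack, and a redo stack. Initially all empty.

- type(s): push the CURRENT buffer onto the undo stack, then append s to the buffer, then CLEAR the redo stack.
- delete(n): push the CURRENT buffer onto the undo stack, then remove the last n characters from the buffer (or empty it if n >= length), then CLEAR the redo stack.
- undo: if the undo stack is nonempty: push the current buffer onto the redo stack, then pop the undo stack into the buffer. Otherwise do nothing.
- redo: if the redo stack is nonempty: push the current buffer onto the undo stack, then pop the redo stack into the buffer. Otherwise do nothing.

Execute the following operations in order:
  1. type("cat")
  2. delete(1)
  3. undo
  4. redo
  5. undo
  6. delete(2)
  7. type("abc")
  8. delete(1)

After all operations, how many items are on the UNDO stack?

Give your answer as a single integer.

After op 1 (type): buf='cat' undo_depth=1 redo_depth=0
After op 2 (delete): buf='ca' undo_depth=2 redo_depth=0
After op 3 (undo): buf='cat' undo_depth=1 redo_depth=1
After op 4 (redo): buf='ca' undo_depth=2 redo_depth=0
After op 5 (undo): buf='cat' undo_depth=1 redo_depth=1
After op 6 (delete): buf='c' undo_depth=2 redo_depth=0
After op 7 (type): buf='cabc' undo_depth=3 redo_depth=0
After op 8 (delete): buf='cab' undo_depth=4 redo_depth=0

Answer: 4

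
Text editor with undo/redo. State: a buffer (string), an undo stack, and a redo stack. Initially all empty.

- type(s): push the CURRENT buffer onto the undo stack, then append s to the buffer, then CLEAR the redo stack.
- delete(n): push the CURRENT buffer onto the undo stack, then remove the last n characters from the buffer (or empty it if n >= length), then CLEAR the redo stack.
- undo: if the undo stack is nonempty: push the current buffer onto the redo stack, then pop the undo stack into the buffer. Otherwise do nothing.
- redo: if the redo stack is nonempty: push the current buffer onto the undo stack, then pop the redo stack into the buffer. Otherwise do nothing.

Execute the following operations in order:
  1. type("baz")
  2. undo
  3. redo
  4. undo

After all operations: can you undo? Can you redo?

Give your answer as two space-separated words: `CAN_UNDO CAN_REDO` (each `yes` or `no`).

After op 1 (type): buf='baz' undo_depth=1 redo_depth=0
After op 2 (undo): buf='(empty)' undo_depth=0 redo_depth=1
After op 3 (redo): buf='baz' undo_depth=1 redo_depth=0
After op 4 (undo): buf='(empty)' undo_depth=0 redo_depth=1

Answer: no yes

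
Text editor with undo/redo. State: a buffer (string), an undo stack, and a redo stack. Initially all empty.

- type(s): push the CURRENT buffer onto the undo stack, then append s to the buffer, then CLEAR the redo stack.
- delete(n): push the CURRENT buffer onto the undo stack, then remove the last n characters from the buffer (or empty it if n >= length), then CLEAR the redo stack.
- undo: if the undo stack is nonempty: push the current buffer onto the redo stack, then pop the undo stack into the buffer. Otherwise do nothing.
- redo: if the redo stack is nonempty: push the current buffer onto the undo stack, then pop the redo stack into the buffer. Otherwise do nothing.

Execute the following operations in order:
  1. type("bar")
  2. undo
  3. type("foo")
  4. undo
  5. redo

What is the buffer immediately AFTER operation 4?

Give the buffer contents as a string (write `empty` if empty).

Answer: empty

Derivation:
After op 1 (type): buf='bar' undo_depth=1 redo_depth=0
After op 2 (undo): buf='(empty)' undo_depth=0 redo_depth=1
After op 3 (type): buf='foo' undo_depth=1 redo_depth=0
After op 4 (undo): buf='(empty)' undo_depth=0 redo_depth=1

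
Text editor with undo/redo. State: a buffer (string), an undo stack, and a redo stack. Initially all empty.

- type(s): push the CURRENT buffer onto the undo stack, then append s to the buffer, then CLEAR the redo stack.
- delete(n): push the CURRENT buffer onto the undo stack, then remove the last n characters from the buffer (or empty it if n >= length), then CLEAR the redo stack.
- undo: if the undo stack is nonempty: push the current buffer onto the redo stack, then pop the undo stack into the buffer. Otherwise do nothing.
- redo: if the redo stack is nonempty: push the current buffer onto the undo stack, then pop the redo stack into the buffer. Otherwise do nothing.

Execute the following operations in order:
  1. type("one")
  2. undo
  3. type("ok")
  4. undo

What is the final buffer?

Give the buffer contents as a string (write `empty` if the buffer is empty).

After op 1 (type): buf='one' undo_depth=1 redo_depth=0
After op 2 (undo): buf='(empty)' undo_depth=0 redo_depth=1
After op 3 (type): buf='ok' undo_depth=1 redo_depth=0
After op 4 (undo): buf='(empty)' undo_depth=0 redo_depth=1

Answer: empty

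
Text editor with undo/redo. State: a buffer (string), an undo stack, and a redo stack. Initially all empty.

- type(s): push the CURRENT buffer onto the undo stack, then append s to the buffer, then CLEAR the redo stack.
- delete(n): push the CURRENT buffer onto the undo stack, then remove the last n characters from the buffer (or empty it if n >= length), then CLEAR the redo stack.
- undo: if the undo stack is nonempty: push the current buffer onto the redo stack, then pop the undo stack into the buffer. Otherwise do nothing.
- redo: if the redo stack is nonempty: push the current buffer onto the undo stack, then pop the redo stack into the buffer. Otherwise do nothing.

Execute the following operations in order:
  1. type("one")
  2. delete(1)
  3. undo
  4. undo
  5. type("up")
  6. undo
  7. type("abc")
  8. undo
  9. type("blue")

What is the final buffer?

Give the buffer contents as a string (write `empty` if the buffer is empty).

After op 1 (type): buf='one' undo_depth=1 redo_depth=0
After op 2 (delete): buf='on' undo_depth=2 redo_depth=0
After op 3 (undo): buf='one' undo_depth=1 redo_depth=1
After op 4 (undo): buf='(empty)' undo_depth=0 redo_depth=2
After op 5 (type): buf='up' undo_depth=1 redo_depth=0
After op 6 (undo): buf='(empty)' undo_depth=0 redo_depth=1
After op 7 (type): buf='abc' undo_depth=1 redo_depth=0
After op 8 (undo): buf='(empty)' undo_depth=0 redo_depth=1
After op 9 (type): buf='blue' undo_depth=1 redo_depth=0

Answer: blue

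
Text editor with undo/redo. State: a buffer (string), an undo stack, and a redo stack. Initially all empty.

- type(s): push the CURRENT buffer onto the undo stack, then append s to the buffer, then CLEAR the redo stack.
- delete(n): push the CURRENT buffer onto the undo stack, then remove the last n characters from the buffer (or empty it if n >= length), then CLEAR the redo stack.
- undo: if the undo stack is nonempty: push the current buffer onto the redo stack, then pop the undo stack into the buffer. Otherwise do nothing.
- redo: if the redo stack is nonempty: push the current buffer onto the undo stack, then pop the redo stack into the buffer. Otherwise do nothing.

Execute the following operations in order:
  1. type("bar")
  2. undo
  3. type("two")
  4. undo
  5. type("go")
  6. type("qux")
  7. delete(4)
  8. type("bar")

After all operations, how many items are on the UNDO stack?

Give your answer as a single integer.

Answer: 4

Derivation:
After op 1 (type): buf='bar' undo_depth=1 redo_depth=0
After op 2 (undo): buf='(empty)' undo_depth=0 redo_depth=1
After op 3 (type): buf='two' undo_depth=1 redo_depth=0
After op 4 (undo): buf='(empty)' undo_depth=0 redo_depth=1
After op 5 (type): buf='go' undo_depth=1 redo_depth=0
After op 6 (type): buf='goqux' undo_depth=2 redo_depth=0
After op 7 (delete): buf='g' undo_depth=3 redo_depth=0
After op 8 (type): buf='gbar' undo_depth=4 redo_depth=0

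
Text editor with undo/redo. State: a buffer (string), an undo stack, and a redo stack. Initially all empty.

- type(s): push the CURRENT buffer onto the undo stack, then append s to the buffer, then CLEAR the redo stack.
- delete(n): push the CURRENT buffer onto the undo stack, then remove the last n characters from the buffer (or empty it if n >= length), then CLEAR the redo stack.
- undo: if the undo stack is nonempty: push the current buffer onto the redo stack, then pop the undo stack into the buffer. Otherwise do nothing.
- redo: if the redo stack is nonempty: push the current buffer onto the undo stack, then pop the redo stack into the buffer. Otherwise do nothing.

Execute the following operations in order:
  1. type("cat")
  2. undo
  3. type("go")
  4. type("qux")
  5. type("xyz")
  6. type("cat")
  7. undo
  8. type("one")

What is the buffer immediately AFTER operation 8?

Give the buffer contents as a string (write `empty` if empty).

After op 1 (type): buf='cat' undo_depth=1 redo_depth=0
After op 2 (undo): buf='(empty)' undo_depth=0 redo_depth=1
After op 3 (type): buf='go' undo_depth=1 redo_depth=0
After op 4 (type): buf='goqux' undo_depth=2 redo_depth=0
After op 5 (type): buf='goquxxyz' undo_depth=3 redo_depth=0
After op 6 (type): buf='goquxxyzcat' undo_depth=4 redo_depth=0
After op 7 (undo): buf='goquxxyz' undo_depth=3 redo_depth=1
After op 8 (type): buf='goquxxyzone' undo_depth=4 redo_depth=0

Answer: goquxxyzone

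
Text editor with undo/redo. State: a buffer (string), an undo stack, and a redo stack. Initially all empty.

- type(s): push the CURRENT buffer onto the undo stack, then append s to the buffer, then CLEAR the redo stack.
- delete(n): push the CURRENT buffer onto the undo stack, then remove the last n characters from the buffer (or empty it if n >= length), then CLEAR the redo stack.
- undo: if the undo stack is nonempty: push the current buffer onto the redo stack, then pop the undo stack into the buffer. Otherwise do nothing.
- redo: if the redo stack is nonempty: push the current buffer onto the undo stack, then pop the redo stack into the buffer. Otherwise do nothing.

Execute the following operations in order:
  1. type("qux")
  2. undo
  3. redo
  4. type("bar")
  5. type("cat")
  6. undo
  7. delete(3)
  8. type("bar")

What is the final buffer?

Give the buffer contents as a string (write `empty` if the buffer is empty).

Answer: quxbar

Derivation:
After op 1 (type): buf='qux' undo_depth=1 redo_depth=0
After op 2 (undo): buf='(empty)' undo_depth=0 redo_depth=1
After op 3 (redo): buf='qux' undo_depth=1 redo_depth=0
After op 4 (type): buf='quxbar' undo_depth=2 redo_depth=0
After op 5 (type): buf='quxbarcat' undo_depth=3 redo_depth=0
After op 6 (undo): buf='quxbar' undo_depth=2 redo_depth=1
After op 7 (delete): buf='qux' undo_depth=3 redo_depth=0
After op 8 (type): buf='quxbar' undo_depth=4 redo_depth=0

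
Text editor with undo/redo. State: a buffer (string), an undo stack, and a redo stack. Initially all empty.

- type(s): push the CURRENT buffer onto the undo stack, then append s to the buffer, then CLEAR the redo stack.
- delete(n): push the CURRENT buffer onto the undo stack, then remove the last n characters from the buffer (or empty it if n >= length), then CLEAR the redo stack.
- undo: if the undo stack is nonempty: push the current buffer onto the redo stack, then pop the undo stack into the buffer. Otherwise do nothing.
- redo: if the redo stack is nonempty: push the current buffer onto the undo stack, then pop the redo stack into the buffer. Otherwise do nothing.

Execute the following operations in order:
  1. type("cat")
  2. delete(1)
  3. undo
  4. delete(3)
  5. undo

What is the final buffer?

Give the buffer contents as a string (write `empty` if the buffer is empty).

Answer: cat

Derivation:
After op 1 (type): buf='cat' undo_depth=1 redo_depth=0
After op 2 (delete): buf='ca' undo_depth=2 redo_depth=0
After op 3 (undo): buf='cat' undo_depth=1 redo_depth=1
After op 4 (delete): buf='(empty)' undo_depth=2 redo_depth=0
After op 5 (undo): buf='cat' undo_depth=1 redo_depth=1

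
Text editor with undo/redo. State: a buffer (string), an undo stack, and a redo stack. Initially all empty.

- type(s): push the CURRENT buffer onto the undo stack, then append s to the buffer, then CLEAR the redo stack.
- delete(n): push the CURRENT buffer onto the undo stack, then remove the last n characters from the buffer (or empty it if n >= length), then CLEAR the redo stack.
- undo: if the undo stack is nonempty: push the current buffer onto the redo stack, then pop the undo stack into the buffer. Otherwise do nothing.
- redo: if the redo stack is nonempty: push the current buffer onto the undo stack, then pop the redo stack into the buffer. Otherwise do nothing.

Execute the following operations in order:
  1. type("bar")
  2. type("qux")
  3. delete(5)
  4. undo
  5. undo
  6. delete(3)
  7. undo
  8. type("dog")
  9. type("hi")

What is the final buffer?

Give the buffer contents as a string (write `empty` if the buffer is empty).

After op 1 (type): buf='bar' undo_depth=1 redo_depth=0
After op 2 (type): buf='barqux' undo_depth=2 redo_depth=0
After op 3 (delete): buf='b' undo_depth=3 redo_depth=0
After op 4 (undo): buf='barqux' undo_depth=2 redo_depth=1
After op 5 (undo): buf='bar' undo_depth=1 redo_depth=2
After op 6 (delete): buf='(empty)' undo_depth=2 redo_depth=0
After op 7 (undo): buf='bar' undo_depth=1 redo_depth=1
After op 8 (type): buf='bardog' undo_depth=2 redo_depth=0
After op 9 (type): buf='bardoghi' undo_depth=3 redo_depth=0

Answer: bardoghi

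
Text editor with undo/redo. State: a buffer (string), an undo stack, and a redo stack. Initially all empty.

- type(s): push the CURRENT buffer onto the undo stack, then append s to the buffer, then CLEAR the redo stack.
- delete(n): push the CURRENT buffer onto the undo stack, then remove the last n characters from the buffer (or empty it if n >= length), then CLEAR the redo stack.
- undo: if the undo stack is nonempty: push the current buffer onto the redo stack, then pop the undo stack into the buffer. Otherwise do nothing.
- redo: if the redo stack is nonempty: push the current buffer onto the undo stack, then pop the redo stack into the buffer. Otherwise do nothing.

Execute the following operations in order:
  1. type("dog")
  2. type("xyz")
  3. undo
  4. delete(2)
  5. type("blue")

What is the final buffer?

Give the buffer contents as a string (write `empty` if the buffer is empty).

Answer: dblue

Derivation:
After op 1 (type): buf='dog' undo_depth=1 redo_depth=0
After op 2 (type): buf='dogxyz' undo_depth=2 redo_depth=0
After op 3 (undo): buf='dog' undo_depth=1 redo_depth=1
After op 4 (delete): buf='d' undo_depth=2 redo_depth=0
After op 5 (type): buf='dblue' undo_depth=3 redo_depth=0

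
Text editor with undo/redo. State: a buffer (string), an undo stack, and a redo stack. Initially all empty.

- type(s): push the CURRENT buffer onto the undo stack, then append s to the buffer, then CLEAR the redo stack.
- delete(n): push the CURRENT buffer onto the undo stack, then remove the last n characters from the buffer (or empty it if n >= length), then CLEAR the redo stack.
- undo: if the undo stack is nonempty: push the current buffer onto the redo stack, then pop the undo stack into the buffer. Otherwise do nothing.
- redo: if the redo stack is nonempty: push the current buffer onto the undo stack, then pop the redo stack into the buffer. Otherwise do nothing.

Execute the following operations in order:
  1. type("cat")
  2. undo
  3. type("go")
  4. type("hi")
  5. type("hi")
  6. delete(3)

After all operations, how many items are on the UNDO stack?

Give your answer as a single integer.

Answer: 4

Derivation:
After op 1 (type): buf='cat' undo_depth=1 redo_depth=0
After op 2 (undo): buf='(empty)' undo_depth=0 redo_depth=1
After op 3 (type): buf='go' undo_depth=1 redo_depth=0
After op 4 (type): buf='gohi' undo_depth=2 redo_depth=0
After op 5 (type): buf='gohihi' undo_depth=3 redo_depth=0
After op 6 (delete): buf='goh' undo_depth=4 redo_depth=0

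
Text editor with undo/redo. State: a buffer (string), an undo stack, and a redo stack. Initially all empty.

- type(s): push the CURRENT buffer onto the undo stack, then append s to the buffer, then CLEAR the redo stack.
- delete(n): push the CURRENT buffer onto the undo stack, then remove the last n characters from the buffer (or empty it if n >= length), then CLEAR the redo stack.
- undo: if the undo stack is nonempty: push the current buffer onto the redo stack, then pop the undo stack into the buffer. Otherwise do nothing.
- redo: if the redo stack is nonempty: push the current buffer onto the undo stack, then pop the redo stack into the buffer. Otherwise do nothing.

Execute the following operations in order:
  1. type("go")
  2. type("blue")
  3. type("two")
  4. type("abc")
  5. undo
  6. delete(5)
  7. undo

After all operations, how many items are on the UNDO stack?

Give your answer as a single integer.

Answer: 3

Derivation:
After op 1 (type): buf='go' undo_depth=1 redo_depth=0
After op 2 (type): buf='goblue' undo_depth=2 redo_depth=0
After op 3 (type): buf='gobluetwo' undo_depth=3 redo_depth=0
After op 4 (type): buf='gobluetwoabc' undo_depth=4 redo_depth=0
After op 5 (undo): buf='gobluetwo' undo_depth=3 redo_depth=1
After op 6 (delete): buf='gobl' undo_depth=4 redo_depth=0
After op 7 (undo): buf='gobluetwo' undo_depth=3 redo_depth=1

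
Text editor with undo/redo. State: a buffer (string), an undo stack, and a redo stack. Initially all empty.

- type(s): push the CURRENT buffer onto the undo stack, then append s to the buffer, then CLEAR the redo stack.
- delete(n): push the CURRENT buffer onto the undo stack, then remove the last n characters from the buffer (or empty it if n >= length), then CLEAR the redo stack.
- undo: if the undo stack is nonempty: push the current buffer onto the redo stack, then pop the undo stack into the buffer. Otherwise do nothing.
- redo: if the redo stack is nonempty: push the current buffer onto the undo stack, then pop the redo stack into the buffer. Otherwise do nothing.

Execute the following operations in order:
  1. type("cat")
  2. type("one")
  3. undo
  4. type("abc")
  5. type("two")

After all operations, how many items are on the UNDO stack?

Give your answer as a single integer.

Answer: 3

Derivation:
After op 1 (type): buf='cat' undo_depth=1 redo_depth=0
After op 2 (type): buf='catone' undo_depth=2 redo_depth=0
After op 3 (undo): buf='cat' undo_depth=1 redo_depth=1
After op 4 (type): buf='catabc' undo_depth=2 redo_depth=0
After op 5 (type): buf='catabctwo' undo_depth=3 redo_depth=0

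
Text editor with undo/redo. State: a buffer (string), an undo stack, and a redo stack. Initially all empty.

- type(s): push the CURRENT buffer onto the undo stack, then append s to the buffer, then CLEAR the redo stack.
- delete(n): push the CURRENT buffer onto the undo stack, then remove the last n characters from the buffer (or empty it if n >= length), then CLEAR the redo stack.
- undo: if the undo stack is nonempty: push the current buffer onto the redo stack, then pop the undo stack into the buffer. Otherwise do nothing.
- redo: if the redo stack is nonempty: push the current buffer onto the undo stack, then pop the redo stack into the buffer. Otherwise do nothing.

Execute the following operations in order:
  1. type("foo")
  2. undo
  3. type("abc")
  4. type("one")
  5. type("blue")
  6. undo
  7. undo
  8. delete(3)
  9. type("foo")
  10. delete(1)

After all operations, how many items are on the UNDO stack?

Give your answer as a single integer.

Answer: 4

Derivation:
After op 1 (type): buf='foo' undo_depth=1 redo_depth=0
After op 2 (undo): buf='(empty)' undo_depth=0 redo_depth=1
After op 3 (type): buf='abc' undo_depth=1 redo_depth=0
After op 4 (type): buf='abcone' undo_depth=2 redo_depth=0
After op 5 (type): buf='abconeblue' undo_depth=3 redo_depth=0
After op 6 (undo): buf='abcone' undo_depth=2 redo_depth=1
After op 7 (undo): buf='abc' undo_depth=1 redo_depth=2
After op 8 (delete): buf='(empty)' undo_depth=2 redo_depth=0
After op 9 (type): buf='foo' undo_depth=3 redo_depth=0
After op 10 (delete): buf='fo' undo_depth=4 redo_depth=0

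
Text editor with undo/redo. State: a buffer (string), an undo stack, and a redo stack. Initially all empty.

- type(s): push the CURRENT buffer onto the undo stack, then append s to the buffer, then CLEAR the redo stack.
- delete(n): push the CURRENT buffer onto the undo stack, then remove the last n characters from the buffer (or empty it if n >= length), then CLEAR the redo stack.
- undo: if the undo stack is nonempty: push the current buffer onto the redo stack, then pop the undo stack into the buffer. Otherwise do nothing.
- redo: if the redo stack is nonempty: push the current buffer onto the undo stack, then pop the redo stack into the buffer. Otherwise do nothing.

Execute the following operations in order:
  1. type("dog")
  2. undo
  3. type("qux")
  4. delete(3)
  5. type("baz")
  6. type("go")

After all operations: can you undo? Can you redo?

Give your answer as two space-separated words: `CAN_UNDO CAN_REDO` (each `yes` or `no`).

After op 1 (type): buf='dog' undo_depth=1 redo_depth=0
After op 2 (undo): buf='(empty)' undo_depth=0 redo_depth=1
After op 3 (type): buf='qux' undo_depth=1 redo_depth=0
After op 4 (delete): buf='(empty)' undo_depth=2 redo_depth=0
After op 5 (type): buf='baz' undo_depth=3 redo_depth=0
After op 6 (type): buf='bazgo' undo_depth=4 redo_depth=0

Answer: yes no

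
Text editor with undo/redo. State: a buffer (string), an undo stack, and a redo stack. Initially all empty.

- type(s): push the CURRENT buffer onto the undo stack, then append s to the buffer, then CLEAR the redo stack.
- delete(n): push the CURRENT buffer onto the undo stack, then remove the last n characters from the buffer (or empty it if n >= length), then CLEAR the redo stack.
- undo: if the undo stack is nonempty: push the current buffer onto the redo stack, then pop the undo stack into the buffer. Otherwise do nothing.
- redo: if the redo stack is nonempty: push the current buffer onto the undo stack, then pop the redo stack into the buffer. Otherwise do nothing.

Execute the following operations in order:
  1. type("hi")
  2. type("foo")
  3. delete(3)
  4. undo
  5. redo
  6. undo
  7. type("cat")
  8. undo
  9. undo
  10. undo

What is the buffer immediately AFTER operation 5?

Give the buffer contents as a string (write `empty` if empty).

Answer: hi

Derivation:
After op 1 (type): buf='hi' undo_depth=1 redo_depth=0
After op 2 (type): buf='hifoo' undo_depth=2 redo_depth=0
After op 3 (delete): buf='hi' undo_depth=3 redo_depth=0
After op 4 (undo): buf='hifoo' undo_depth=2 redo_depth=1
After op 5 (redo): buf='hi' undo_depth=3 redo_depth=0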